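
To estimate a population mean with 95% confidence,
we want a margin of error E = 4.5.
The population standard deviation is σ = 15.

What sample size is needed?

Answer: n = 43

Derivation:
z_0.025 = 1.960
n = (z×σ/E)² = (1.960×15/4.5)²
n = 42.6844
Round up: n = 43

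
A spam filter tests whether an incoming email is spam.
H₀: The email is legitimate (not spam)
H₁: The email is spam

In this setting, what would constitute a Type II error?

A Type I error (probability α) occurs when we reject a true H₀.
A Type II error (probability β) occurs when we fail to reject a false H₀.

Answer: Letting a spam email through to the inbox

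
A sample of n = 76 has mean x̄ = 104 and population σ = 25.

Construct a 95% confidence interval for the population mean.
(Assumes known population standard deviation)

Confidence level: 95%, α = 0.05
z_0.025 = 1.960
SE = σ/√n = 25/√76 = 2.8677
Margin of error = 1.960 × 2.8677 = 5.6207
CI: x̄ ± margin = 104 ± 5.6207
CI: (98.3793, 109.6207)

Answer: (98.3793, 109.6207)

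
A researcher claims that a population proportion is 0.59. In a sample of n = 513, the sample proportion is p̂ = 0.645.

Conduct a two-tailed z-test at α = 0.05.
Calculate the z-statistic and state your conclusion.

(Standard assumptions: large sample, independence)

H₀: p = 0.59, H₁: p ≠ 0.59
Standard error: SE = √(p₀(1-p₀)/n) = √(0.59×0.41/513) = 0.021715
z-statistic: z = (p̂ - p₀)/SE = (0.645 - 0.59)/0.021715 = 2.5328
Critical value: z_0.025 = ±1.960
p-value = 0.0113
Decision: reject H₀ at α = 0.05

Answer: z = 2.5328, reject H₀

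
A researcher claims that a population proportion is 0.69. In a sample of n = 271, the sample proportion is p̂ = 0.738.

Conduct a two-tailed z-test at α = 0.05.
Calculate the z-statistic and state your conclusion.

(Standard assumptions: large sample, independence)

H₀: p = 0.69, H₁: p ≠ 0.69
Standard error: SE = √(p₀(1-p₀)/n) = √(0.69×0.31/271) = 0.028094
z-statistic: z = (p̂ - p₀)/SE = (0.738 - 0.69)/0.028094 = 1.7085
Critical value: z_0.025 = ±1.960
p-value = 0.0875
Decision: fail to reject H₀ at α = 0.05

Answer: z = 1.7085, fail to reject H₀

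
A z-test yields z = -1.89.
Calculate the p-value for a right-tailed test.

For z = -1.89:
p = P(Z > -1.89) = 1 - Φ(-1.89) = 0.9706

Answer: p-value ≈ 0.9706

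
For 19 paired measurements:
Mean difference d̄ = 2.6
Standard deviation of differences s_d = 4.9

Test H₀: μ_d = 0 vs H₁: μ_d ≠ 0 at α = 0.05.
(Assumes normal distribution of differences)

Answer: t = 2.3130, reject H₀

Derivation:
df = n - 1 = 18
SE = s_d/√n = 4.9/√19 = 1.1241
t = d̄/SE = 2.6/1.1241 = 2.3130
Critical value: t_{0.025,18} = ±2.101
p-value ≈ 0.0328
Decision: reject H₀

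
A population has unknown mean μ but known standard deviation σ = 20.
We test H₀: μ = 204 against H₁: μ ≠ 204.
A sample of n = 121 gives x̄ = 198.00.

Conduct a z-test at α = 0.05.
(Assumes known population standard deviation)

Answer: z = -3.3000, reject H₀

Derivation:
Standard error: SE = σ/√n = 20/√121 = 1.8182
z-statistic: z = (x̄ - μ₀)/SE = (198.00 - 204)/1.8182 = -3.3000
Critical value: ±1.960
p-value = 0.0010
Decision: reject H₀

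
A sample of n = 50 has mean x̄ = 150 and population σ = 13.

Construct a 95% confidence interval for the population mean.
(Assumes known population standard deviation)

Answer: (146.3965, 153.6035)

Derivation:
Confidence level: 95%, α = 0.05
z_0.025 = 1.960
SE = σ/√n = 13/√50 = 1.8385
Margin of error = 1.960 × 1.8385 = 3.6035
CI: x̄ ± margin = 150 ± 3.6035
CI: (146.3965, 153.6035)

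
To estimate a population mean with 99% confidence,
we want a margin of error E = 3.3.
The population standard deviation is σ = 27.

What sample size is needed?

Answer: n = 445

Derivation:
z_0.005 = 2.576
n = (z×σ/E)² = (2.576×27/3.3)²
n = 444.2131
Round up: n = 445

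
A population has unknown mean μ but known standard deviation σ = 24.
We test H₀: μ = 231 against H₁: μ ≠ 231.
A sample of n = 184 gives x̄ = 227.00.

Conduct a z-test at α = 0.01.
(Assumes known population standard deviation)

Answer: z = -2.2608, fail to reject H₀

Derivation:
Standard error: SE = σ/√n = 24/√184 = 1.7693
z-statistic: z = (x̄ - μ₀)/SE = (227.00 - 231)/1.7693 = -2.2608
Critical value: ±2.576
p-value = 0.0238
Decision: fail to reject H₀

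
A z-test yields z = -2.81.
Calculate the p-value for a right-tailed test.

Answer: p-value ≈ 0.9975

Derivation:
For z = -2.81:
p = P(Z > -2.81) = 1 - Φ(-2.81) = 0.9975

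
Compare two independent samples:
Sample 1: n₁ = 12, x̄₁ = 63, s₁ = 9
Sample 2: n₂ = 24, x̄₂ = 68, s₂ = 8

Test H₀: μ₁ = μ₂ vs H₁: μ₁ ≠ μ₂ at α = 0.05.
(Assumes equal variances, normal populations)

Pooled variance: s²_p = [11×9² + 23×8²]/(34) = 69.5000
s_p = 8.3367
SE = s_p×√(1/n₁ + 1/n₂) = 8.3367×√(1/12 + 1/24) = 2.9475
t = (x̄₁ - x̄₂)/SE = (63 - 68)/2.9475 = -1.6964
df = 34, t-critical = ±2.032
Decision: fail to reject H₀

Answer: t = -1.6964, fail to reject H₀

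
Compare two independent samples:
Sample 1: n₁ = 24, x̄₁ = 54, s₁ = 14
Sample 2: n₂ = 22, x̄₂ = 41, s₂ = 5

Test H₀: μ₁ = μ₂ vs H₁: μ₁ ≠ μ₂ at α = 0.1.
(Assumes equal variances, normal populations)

Pooled variance: s²_p = [23×14² + 21×5²]/(44) = 114.3864
s_p = 10.6952
SE = s_p×√(1/n₁ + 1/n₂) = 10.6952×√(1/24 + 1/22) = 3.1568
t = (x̄₁ - x̄₂)/SE = (54 - 41)/3.1568 = 4.1181
df = 44, t-critical = ±1.680
Decision: reject H₀

Answer: t = 4.1181, reject H₀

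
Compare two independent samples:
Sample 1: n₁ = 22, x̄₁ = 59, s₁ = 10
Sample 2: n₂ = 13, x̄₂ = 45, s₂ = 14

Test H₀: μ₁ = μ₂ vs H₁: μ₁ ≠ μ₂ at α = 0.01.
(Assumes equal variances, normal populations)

Pooled variance: s²_p = [21×10² + 12×14²]/(33) = 134.9091
s_p = 11.6150
SE = s_p×√(1/n₁ + 1/n₂) = 11.6150×√(1/22 + 1/13) = 4.0632
t = (x̄₁ - x̄₂)/SE = (59 - 45)/4.0632 = 3.4456
df = 33, t-critical = ±2.733
Decision: reject H₀

Answer: t = 3.4456, reject H₀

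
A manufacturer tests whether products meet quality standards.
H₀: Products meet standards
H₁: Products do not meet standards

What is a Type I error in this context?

Answer: Rejecting good products that actually meet standards

Derivation:
Type I error: rejecting H₀ when it is actually true (false positive).
Type II error: failing to reject H₀ when H₁ is actually true (false negative).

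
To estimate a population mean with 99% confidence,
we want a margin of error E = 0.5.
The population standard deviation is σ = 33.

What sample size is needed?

Answer: n = 28906

Derivation:
z_0.005 = 2.576
n = (z×σ/E)² = (2.576×33/0.5)²
n = 28905.4403
Round up: n = 28906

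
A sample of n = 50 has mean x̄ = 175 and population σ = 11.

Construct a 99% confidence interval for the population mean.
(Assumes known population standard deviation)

Confidence level: 99%, α = 0.01
z_0.005 = 2.576
SE = σ/√n = 11/√50 = 1.5556
Margin of error = 2.576 × 1.5556 = 4.0072
CI: x̄ ± margin = 175 ± 4.0072
CI: (170.9928, 179.0072)

Answer: (170.9928, 179.0072)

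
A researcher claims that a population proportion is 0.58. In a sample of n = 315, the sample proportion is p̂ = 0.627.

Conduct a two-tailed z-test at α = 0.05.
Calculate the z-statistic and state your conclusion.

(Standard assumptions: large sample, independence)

Answer: z = 1.6901, fail to reject H₀

Derivation:
H₀: p = 0.58, H₁: p ≠ 0.58
Standard error: SE = √(p₀(1-p₀)/n) = √(0.58×0.42/315) = 0.027809
z-statistic: z = (p̂ - p₀)/SE = (0.627 - 0.58)/0.027809 = 1.6901
Critical value: z_0.025 = ±1.960
p-value = 0.0910
Decision: fail to reject H₀ at α = 0.05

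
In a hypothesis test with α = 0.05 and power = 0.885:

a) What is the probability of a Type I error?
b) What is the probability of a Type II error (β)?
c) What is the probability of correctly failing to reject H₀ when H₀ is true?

a) Type I error probability = α = 0.05
b) Power = P(reject H₀ | H₁ true) = 1 - β = 0.885, so Type II error probability = β = 1 - Power = 0.115
c) P(fail to reject H₀ | H₀ true) = 1 - α = 0.95

Answer: a) 0.05, b) 0.115, c) 0.95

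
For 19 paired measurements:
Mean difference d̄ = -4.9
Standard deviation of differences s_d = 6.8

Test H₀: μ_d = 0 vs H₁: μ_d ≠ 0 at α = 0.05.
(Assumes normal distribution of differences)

df = n - 1 = 18
SE = s_d/√n = 6.8/√19 = 1.5600
t = d̄/SE = -4.9/1.5600 = -3.1410
Critical value: t_{0.025,18} = ±2.101
p-value ≈ 0.0056
Decision: reject H₀

Answer: t = -3.1410, reject H₀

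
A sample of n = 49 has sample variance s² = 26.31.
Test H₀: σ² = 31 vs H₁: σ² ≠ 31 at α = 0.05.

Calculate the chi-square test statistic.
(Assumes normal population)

Answer: χ² = 40.7381, fail to reject H₀

Derivation:
df = n - 1 = 48
χ² = (n-1)s²/σ₀² = 48×26.31/31 = 40.7381
Critical values: χ²_{0.975,48} = 30.755, χ²_{0.025,48} = 69.023
Rejection region: χ² < 30.755 or χ² > 69.023
Decision: fail to reject H₀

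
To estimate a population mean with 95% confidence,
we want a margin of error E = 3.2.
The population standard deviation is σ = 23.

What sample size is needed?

Answer: n = 199

Derivation:
z_0.025 = 1.960
n = (z×σ/E)² = (1.960×23/3.2)²
n = 198.4577
Round up: n = 199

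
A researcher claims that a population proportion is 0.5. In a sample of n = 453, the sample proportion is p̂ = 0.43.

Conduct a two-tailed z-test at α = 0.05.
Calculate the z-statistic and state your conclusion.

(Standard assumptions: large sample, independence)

Answer: z = -2.9797, reject H₀

Derivation:
H₀: p = 0.5, H₁: p ≠ 0.5
Standard error: SE = √(p₀(1-p₀)/n) = √(0.5×0.5/453) = 0.023492
z-statistic: z = (p̂ - p₀)/SE = (0.43 - 0.5)/0.023492 = -2.9797
Critical value: z_0.025 = ±1.960
p-value = 0.0029
Decision: reject H₀ at α = 0.05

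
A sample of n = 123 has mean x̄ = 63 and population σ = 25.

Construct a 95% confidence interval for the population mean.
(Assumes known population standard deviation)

Confidence level: 95%, α = 0.05
z_0.025 = 1.960
SE = σ/√n = 25/√123 = 2.2542
Margin of error = 1.960 × 2.2542 = 4.4182
CI: x̄ ± margin = 63 ± 4.4182
CI: (58.5818, 67.4182)

Answer: (58.5818, 67.4182)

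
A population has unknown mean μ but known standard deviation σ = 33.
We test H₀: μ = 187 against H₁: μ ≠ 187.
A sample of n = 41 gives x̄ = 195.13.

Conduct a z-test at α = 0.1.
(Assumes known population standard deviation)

Standard error: SE = σ/√n = 33/√41 = 5.1537
z-statistic: z = (x̄ - μ₀)/SE = (195.13 - 187)/5.1537 = 1.5775
Critical value: ±1.645
p-value = 0.1147
Decision: fail to reject H₀

Answer: z = 1.5775, fail to reject H₀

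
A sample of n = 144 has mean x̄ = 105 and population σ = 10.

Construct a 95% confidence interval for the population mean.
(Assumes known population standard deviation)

Answer: (103.3667, 106.6333)

Derivation:
Confidence level: 95%, α = 0.05
z_0.025 = 1.960
SE = σ/√n = 10/√144 = 0.8333
Margin of error = 1.960 × 0.8333 = 1.6333
CI: x̄ ± margin = 105 ± 1.6333
CI: (103.3667, 106.6333)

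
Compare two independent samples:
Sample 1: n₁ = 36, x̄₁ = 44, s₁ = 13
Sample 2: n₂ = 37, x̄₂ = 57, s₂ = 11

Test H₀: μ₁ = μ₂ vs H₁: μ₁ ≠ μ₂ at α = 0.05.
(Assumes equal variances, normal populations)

Pooled variance: s²_p = [35×13² + 36×11²]/(71) = 144.6620
s_p = 12.0276
SE = s_p×√(1/n₁ + 1/n₂) = 12.0276×√(1/36 + 1/37) = 2.8157
t = (x̄₁ - x̄₂)/SE = (44 - 57)/2.8157 = -4.6170
df = 71, t-critical = ±1.994
Decision: reject H₀

Answer: t = -4.6170, reject H₀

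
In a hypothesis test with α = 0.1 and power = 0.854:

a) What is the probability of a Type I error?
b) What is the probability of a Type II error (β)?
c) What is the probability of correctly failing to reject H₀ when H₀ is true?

a) Type I error probability = α = 0.1
b) Power = P(reject H₀ | H₁ true) = 1 - β = 0.854, so Type II error probability = β = 1 - Power = 0.146
c) P(fail to reject H₀ | H₀ true) = 1 - α = 0.9

Answer: a) 0.1, b) 0.146, c) 0.9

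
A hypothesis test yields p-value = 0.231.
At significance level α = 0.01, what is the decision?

Answer: fail to reject H₀

Derivation:
Compare p-value to α:
0.231 ≥ 0.01
Decision: fail to reject H₀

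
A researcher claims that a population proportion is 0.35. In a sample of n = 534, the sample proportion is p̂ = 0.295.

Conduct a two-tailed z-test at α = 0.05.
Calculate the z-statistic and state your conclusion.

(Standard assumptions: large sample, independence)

H₀: p = 0.35, H₁: p ≠ 0.35
Standard error: SE = √(p₀(1-p₀)/n) = √(0.35×0.65/534) = 0.020640
z-statistic: z = (p̂ - p₀)/SE = (0.295 - 0.35)/0.020640 = -2.6647
Critical value: z_0.025 = ±1.960
p-value = 0.0077
Decision: reject H₀ at α = 0.05

Answer: z = -2.6647, reject H₀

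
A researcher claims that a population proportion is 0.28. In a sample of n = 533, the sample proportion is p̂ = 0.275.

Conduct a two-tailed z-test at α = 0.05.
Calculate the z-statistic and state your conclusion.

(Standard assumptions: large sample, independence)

H₀: p = 0.28, H₁: p ≠ 0.28
Standard error: SE = √(p₀(1-p₀)/n) = √(0.28×0.72/533) = 0.019448
z-statistic: z = (p̂ - p₀)/SE = (0.275 - 0.28)/0.019448 = -0.2571
Critical value: z_0.025 = ±1.960
p-value = 0.7971
Decision: fail to reject H₀ at α = 0.05

Answer: z = -0.2571, fail to reject H₀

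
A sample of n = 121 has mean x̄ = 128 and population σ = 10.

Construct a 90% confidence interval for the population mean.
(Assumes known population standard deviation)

Answer: (126.5045, 129.4955)

Derivation:
Confidence level: 90%, α = 0.1
z_0.05 = 1.645
SE = σ/√n = 10/√121 = 0.9091
Margin of error = 1.645 × 0.9091 = 1.4955
CI: x̄ ± margin = 128 ± 1.4955
CI: (126.5045, 129.4955)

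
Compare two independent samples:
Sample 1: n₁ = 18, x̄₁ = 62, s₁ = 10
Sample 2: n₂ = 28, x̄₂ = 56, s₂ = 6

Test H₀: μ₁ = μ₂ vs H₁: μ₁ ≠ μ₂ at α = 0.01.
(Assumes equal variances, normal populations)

Pooled variance: s²_p = [17×10² + 27×6²]/(44) = 60.7273
s_p = 7.7928
SE = s_p×√(1/n₁ + 1/n₂) = 7.7928×√(1/18 + 1/28) = 2.3543
t = (x̄₁ - x̄₂)/SE = (62 - 56)/2.3543 = 2.5485
df = 44, t-critical = ±2.692
Decision: fail to reject H₀

Answer: t = 2.5485, fail to reject H₀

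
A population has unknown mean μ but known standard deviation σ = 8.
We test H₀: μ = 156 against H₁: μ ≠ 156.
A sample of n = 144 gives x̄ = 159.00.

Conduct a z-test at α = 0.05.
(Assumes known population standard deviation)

Standard error: SE = σ/√n = 8/√144 = 0.6667
z-statistic: z = (x̄ - μ₀)/SE = (159.00 - 156)/0.6667 = 4.4998
Critical value: ±1.960
p-value < 0.0001
Decision: reject H₀

Answer: z = 4.4998, reject H₀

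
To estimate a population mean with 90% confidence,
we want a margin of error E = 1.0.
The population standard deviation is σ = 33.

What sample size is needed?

Answer: n = 2947

Derivation:
z_0.05 = 1.645
n = (z×σ/E)² = (1.645×33/1.0)²
n = 2946.8612
Round up: n = 2947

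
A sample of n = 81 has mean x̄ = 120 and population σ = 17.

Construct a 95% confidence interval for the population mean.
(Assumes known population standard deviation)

Answer: (116.2978, 123.7022)

Derivation:
Confidence level: 95%, α = 0.05
z_0.025 = 1.960
SE = σ/√n = 17/√81 = 1.8889
Margin of error = 1.960 × 1.8889 = 3.7022
CI: x̄ ± margin = 120 ± 3.7022
CI: (116.2978, 123.7022)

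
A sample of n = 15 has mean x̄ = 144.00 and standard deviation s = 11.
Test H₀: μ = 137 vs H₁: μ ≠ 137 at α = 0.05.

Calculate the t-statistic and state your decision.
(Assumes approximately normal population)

Answer: t = 2.4646, reject H₀

Derivation:
df = n - 1 = 14
SE = s/√n = 11/√15 = 2.8402
t = (x̄ - μ₀)/SE = (144.00 - 137)/2.8402 = 2.4646
Critical value: t_{0.025,14} = ±2.145
p-value ≈ 0.0273
Decision: reject H₀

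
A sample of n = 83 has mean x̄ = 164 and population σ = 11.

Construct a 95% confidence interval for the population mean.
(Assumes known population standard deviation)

Confidence level: 95%, α = 0.05
z_0.025 = 1.960
SE = σ/√n = 11/√83 = 1.2074
Margin of error = 1.960 × 1.2074 = 2.3665
CI: x̄ ± margin = 164 ± 2.3665
CI: (161.6335, 166.3665)

Answer: (161.6335, 166.3665)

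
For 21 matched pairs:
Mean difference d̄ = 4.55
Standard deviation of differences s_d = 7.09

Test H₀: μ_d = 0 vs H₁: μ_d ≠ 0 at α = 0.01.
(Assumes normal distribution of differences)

Answer: t = 2.9408, reject H₀

Derivation:
df = n - 1 = 20
SE = s_d/√n = 7.09/√21 = 1.5472
t = d̄/SE = 4.55/1.5472 = 2.9408
Critical value: t_{0.005,20} = ±2.845
p-value ≈ 0.0081
Decision: reject H₀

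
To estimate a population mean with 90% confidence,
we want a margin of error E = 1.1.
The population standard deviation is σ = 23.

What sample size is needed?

Answer: n = 1184

Derivation:
z_0.05 = 1.645
n = (z×σ/E)² = (1.645×23/1.1)²
n = 1183.0473
Round up: n = 1184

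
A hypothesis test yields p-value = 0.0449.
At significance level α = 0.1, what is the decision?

Compare p-value to α:
0.0449 < 0.1
Decision: reject H₀

Answer: reject H₀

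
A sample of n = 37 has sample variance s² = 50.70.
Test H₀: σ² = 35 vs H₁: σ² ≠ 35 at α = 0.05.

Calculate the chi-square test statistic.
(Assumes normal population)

Answer: χ² = 52.1486, fail to reject H₀

Derivation:
df = n - 1 = 36
χ² = (n-1)s²/σ₀² = 36×50.70/35 = 52.1486
Critical values: χ²_{0.975,36} = 21.336, χ²_{0.025,36} = 54.437
Rejection region: χ² < 21.336 or χ² > 54.437
Decision: fail to reject H₀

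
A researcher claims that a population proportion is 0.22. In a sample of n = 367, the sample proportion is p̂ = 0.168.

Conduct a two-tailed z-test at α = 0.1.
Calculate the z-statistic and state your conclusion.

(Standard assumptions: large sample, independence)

Answer: z = -2.4048, reject H₀

Derivation:
H₀: p = 0.22, H₁: p ≠ 0.22
Standard error: SE = √(p₀(1-p₀)/n) = √(0.22×0.78/367) = 0.021623
z-statistic: z = (p̂ - p₀)/SE = (0.168 - 0.22)/0.021623 = -2.4048
Critical value: z_0.05 = ±1.645
p-value = 0.0162
Decision: reject H₀ at α = 0.1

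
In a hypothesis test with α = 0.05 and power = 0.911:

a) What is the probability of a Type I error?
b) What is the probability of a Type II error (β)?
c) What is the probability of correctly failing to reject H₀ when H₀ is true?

Answer: a) 0.05, b) 0.089, c) 0.95

Derivation:
a) Type I error probability = α = 0.05
b) Power = P(reject H₀ | H₁ true) = 1 - β = 0.911, so Type II error probability = β = 1 - Power = 0.089
c) P(fail to reject H₀ | H₀ true) = 1 - α = 0.95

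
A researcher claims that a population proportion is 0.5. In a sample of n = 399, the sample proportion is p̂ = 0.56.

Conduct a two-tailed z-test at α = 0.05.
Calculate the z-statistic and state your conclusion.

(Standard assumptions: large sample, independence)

Answer: z = 2.3970, reject H₀

Derivation:
H₀: p = 0.5, H₁: p ≠ 0.5
Standard error: SE = √(p₀(1-p₀)/n) = √(0.5×0.5/399) = 0.025031
z-statistic: z = (p̂ - p₀)/SE = (0.56 - 0.5)/0.025031 = 2.3970
Critical value: z_0.025 = ±1.960
p-value = 0.0165
Decision: reject H₀ at α = 0.05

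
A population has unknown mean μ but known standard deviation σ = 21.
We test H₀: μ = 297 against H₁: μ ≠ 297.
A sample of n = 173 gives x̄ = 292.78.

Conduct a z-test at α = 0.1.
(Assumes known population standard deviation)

Answer: z = -2.6431, reject H₀

Derivation:
Standard error: SE = σ/√n = 21/√173 = 1.5966
z-statistic: z = (x̄ - μ₀)/SE = (292.78 - 297)/1.5966 = -2.6431
Critical value: ±1.645
p-value = 0.0082
Decision: reject H₀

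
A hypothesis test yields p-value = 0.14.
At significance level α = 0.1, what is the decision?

Answer: fail to reject H₀

Derivation:
Compare p-value to α:
0.14 ≥ 0.1
Decision: fail to reject H₀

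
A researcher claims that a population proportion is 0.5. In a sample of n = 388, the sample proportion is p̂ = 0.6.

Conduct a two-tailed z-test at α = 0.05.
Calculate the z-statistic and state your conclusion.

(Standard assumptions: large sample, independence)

Answer: z = 3.9395, reject H₀

Derivation:
H₀: p = 0.5, H₁: p ≠ 0.5
Standard error: SE = √(p₀(1-p₀)/n) = √(0.5×0.5/388) = 0.025384
z-statistic: z = (p̂ - p₀)/SE = (0.6 - 0.5)/0.025384 = 3.9395
Critical value: z_0.025 = ±1.960
p-value = 0.0001
Decision: reject H₀ at α = 0.05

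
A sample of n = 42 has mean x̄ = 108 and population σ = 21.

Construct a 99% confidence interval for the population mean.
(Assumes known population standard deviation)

Confidence level: 99%, α = 0.01
z_0.005 = 2.576
SE = σ/√n = 21/√42 = 3.2404
Margin of error = 2.576 × 3.2404 = 8.3473
CI: x̄ ± margin = 108 ± 8.3473
CI: (99.6527, 116.3473)

Answer: (99.6527, 116.3473)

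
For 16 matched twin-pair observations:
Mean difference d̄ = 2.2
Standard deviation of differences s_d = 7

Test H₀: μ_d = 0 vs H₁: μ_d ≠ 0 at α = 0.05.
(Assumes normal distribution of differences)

Answer: t = 1.2571, fail to reject H₀

Derivation:
df = n - 1 = 15
SE = s_d/√n = 7/√16 = 1.7500
t = d̄/SE = 2.2/1.7500 = 1.2571
Critical value: t_{0.025,15} = ±2.131
p-value ≈ 0.2279
Decision: fail to reject H₀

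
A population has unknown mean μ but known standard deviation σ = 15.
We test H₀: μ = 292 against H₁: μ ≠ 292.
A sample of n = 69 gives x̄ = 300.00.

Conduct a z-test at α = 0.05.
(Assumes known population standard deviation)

Standard error: SE = σ/√n = 15/√69 = 1.8058
z-statistic: z = (x̄ - μ₀)/SE = (300.00 - 292)/1.8058 = 4.4302
Critical value: ±1.960
p-value < 0.0001
Decision: reject H₀

Answer: z = 4.4302, reject H₀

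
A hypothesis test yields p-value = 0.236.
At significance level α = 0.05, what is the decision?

Answer: fail to reject H₀

Derivation:
Compare p-value to α:
0.236 ≥ 0.05
Decision: fail to reject H₀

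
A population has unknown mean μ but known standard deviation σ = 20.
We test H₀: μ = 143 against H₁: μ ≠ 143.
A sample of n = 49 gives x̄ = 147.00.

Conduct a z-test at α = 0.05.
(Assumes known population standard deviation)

Standard error: SE = σ/√n = 20/√49 = 2.8571
z-statistic: z = (x̄ - μ₀)/SE = (147.00 - 143)/2.8571 = 1.4000
Critical value: ±1.960
p-value = 0.1615
Decision: fail to reject H₀

Answer: z = 1.4000, fail to reject H₀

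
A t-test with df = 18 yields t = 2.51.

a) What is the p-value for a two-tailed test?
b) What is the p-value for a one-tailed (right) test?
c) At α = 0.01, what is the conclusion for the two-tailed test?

Using t-distribution with df = 18:
a) Two-tailed: p = 2×P(T > 2.51) = 0.0218
b) One-tailed: p = P(T > 2.51) = 0.0109
c) 0.0218 ≥ 0.01, fail to reject H₀

Answer: a) 0.0218, b) 0.0109, c) fail to reject H₀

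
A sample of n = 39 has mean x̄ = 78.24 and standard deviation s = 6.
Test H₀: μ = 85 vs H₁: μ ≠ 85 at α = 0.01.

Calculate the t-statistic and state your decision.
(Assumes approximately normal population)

Answer: t = -7.0358, reject H₀

Derivation:
df = n - 1 = 38
SE = s/√n = 6/√39 = 0.9608
t = (x̄ - μ₀)/SE = (78.24 - 85)/0.9608 = -7.0358
Critical value: t_{0.005,38} = ±2.712
p-value < 0.0001
Decision: reject H₀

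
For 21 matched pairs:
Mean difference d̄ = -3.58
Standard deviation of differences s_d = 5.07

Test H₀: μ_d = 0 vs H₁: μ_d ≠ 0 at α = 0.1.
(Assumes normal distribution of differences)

Answer: t = -3.2357, reject H₀

Derivation:
df = n - 1 = 20
SE = s_d/√n = 5.07/√21 = 1.1064
t = d̄/SE = -3.58/1.1064 = -3.2357
Critical value: t_{0.05,20} = ±1.725
p-value ≈ 0.0041
Decision: reject H₀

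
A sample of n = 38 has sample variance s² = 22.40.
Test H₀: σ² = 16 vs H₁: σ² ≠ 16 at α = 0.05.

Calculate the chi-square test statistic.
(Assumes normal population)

df = n - 1 = 37
χ² = (n-1)s²/σ₀² = 37×22.40/16 = 51.8000
Critical values: χ²_{0.975,37} = 22.106, χ²_{0.025,37} = 55.668
Rejection region: χ² < 22.106 or χ² > 55.668
Decision: fail to reject H₀

Answer: χ² = 51.8000, fail to reject H₀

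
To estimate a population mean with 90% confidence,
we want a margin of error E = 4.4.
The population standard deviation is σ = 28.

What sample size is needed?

z_0.05 = 1.645
n = (z×σ/E)² = (1.645×28/4.4)²
n = 109.5828
Round up: n = 110

Answer: n = 110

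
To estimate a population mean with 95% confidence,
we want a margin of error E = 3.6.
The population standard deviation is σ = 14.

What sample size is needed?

z_0.025 = 1.960
n = (z×σ/E)² = (1.960×14/3.6)²
n = 58.0983
Round up: n = 59

Answer: n = 59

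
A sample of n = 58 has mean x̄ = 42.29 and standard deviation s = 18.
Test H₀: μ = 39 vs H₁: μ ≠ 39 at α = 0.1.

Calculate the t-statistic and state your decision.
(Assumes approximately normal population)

Answer: t = 1.3920, fail to reject H₀

Derivation:
df = n - 1 = 57
SE = s/√n = 18/√58 = 2.3635
t = (x̄ - μ₀)/SE = (42.29 - 39)/2.3635 = 1.3920
Critical value: t_{0.05,57} = ±1.672
p-value ≈ 0.1693
Decision: fail to reject H₀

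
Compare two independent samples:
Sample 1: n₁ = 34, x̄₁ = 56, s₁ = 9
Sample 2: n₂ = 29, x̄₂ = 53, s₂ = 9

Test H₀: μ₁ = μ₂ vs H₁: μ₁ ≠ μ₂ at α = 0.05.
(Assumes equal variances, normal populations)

Answer: t = 1.3187, fail to reject H₀

Derivation:
Pooled variance: s²_p = [33×9² + 28×9²]/(61) = 81.0000
s_p = 9.0000
SE = s_p×√(1/n₁ + 1/n₂) = 9.0000×√(1/34 + 1/29) = 2.2750
t = (x̄₁ - x̄₂)/SE = (56 - 53)/2.2750 = 1.3187
df = 61, t-critical = ±2.000
Decision: fail to reject H₀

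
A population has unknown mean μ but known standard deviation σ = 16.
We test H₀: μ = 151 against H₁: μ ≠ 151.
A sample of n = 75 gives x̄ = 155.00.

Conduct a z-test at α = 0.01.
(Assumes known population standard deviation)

Standard error: SE = σ/√n = 16/√75 = 1.8475
z-statistic: z = (x̄ - μ₀)/SE = (155.00 - 151)/1.8475 = 2.1651
Critical value: ±2.576
p-value = 0.0304
Decision: fail to reject H₀

Answer: z = 2.1651, fail to reject H₀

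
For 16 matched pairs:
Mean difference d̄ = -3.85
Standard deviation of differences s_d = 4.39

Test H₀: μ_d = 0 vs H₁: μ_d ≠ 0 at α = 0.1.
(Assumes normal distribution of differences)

Answer: t = -3.5080, reject H₀

Derivation:
df = n - 1 = 15
SE = s_d/√n = 4.39/√16 = 1.0975
t = d̄/SE = -3.85/1.0975 = -3.5080
Critical value: t_{0.05,15} = ±1.753
p-value ≈ 0.0032
Decision: reject H₀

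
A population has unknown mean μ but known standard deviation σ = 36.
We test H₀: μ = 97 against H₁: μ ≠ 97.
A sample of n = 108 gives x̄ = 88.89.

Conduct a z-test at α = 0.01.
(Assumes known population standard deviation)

Standard error: SE = σ/√n = 36/√108 = 3.4641
z-statistic: z = (x̄ - μ₀)/SE = (88.89 - 97)/3.4641 = -2.3412
Critical value: ±2.576
p-value = 0.0192
Decision: fail to reject H₀

Answer: z = -2.3412, fail to reject H₀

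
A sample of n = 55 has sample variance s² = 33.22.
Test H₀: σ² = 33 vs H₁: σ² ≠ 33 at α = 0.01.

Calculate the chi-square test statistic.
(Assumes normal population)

df = n - 1 = 54
χ² = (n-1)s²/σ₀² = 54×33.22/33 = 54.3600
Critical values: χ²_{0.995,54} = 30.981, χ²_{0.005,54} = 84.502
Rejection region: χ² < 30.981 or χ² > 84.502
Decision: fail to reject H₀

Answer: χ² = 54.3600, fail to reject H₀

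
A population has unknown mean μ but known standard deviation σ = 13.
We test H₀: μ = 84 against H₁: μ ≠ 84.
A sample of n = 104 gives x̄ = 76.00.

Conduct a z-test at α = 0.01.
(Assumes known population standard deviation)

Answer: z = -6.2755, reject H₀

Derivation:
Standard error: SE = σ/√n = 13/√104 = 1.2748
z-statistic: z = (x̄ - μ₀)/SE = (76.00 - 84)/1.2748 = -6.2755
Critical value: ±2.576
p-value < 0.0001
Decision: reject H₀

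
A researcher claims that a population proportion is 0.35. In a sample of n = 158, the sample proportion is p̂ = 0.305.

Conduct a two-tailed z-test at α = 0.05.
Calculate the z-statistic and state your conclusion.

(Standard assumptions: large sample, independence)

Answer: z = -1.1859, fail to reject H₀

Derivation:
H₀: p = 0.35, H₁: p ≠ 0.35
Standard error: SE = √(p₀(1-p₀)/n) = √(0.35×0.65/158) = 0.037946
z-statistic: z = (p̂ - p₀)/SE = (0.305 - 0.35)/0.037946 = -1.1859
Critical value: z_0.025 = ±1.960
p-value = 0.2357
Decision: fail to reject H₀ at α = 0.05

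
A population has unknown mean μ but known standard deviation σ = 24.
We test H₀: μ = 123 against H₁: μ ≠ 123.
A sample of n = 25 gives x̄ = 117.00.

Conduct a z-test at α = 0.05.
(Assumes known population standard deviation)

Answer: z = -1.2500, fail to reject H₀

Derivation:
Standard error: SE = σ/√n = 24/√25 = 4.8000
z-statistic: z = (x̄ - μ₀)/SE = (117.00 - 123)/4.8000 = -1.2500
Critical value: ±1.960
p-value = 0.2113
Decision: fail to reject H₀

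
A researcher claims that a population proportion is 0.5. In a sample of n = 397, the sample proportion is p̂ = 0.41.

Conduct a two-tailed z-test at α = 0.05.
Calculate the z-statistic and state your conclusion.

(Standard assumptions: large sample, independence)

H₀: p = 0.5, H₁: p ≠ 0.5
Standard error: SE = √(p₀(1-p₀)/n) = √(0.5×0.5/397) = 0.025094
z-statistic: z = (p̂ - p₀)/SE = (0.41 - 0.5)/0.025094 = -3.5865
Critical value: z_0.025 = ±1.960
p-value = 0.0003
Decision: reject H₀ at α = 0.05

Answer: z = -3.5865, reject H₀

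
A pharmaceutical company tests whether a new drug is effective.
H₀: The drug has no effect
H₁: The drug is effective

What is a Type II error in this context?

Answer: Failing to detect the drug's effect when it actually works

Derivation:
Type I error (α): Rejecting H₀ when H₀ is true
Type II error (β): Failing to reject H₀ when H₁ is true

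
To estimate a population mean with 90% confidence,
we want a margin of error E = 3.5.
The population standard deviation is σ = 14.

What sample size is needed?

z_0.05 = 1.645
n = (z×σ/E)² = (1.645×14/3.5)²
n = 43.2964
Round up: n = 44

Answer: n = 44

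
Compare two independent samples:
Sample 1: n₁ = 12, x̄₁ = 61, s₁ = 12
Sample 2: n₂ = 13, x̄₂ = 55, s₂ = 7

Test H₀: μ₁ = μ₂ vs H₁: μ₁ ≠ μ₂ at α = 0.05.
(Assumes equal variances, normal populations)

Answer: t = 1.5423, fail to reject H₀

Derivation:
Pooled variance: s²_p = [11×12² + 12×7²]/(23) = 94.4348
s_p = 9.7178
SE = s_p×√(1/n₁ + 1/n₂) = 9.7178×√(1/12 + 1/13) = 3.8902
t = (x̄₁ - x̄₂)/SE = (61 - 55)/3.8902 = 1.5423
df = 23, t-critical = ±2.069
Decision: fail to reject H₀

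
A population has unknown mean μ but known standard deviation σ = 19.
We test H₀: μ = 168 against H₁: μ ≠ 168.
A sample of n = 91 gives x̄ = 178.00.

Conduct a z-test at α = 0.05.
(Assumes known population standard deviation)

Standard error: SE = σ/√n = 19/√91 = 1.9917
z-statistic: z = (x̄ - μ₀)/SE = (178.00 - 168)/1.9917 = 5.0208
Critical value: ±1.960
p-value < 0.0001
Decision: reject H₀

Answer: z = 5.0208, reject H₀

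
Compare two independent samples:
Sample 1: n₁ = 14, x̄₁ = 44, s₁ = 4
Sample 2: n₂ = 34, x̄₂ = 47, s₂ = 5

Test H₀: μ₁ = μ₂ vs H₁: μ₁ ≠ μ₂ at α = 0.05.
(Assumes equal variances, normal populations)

Answer: t = -1.9936, fail to reject H₀

Derivation:
Pooled variance: s²_p = [13×4² + 33×5²]/(46) = 22.4565
s_p = 4.7388
SE = s_p×√(1/n₁ + 1/n₂) = 4.7388×√(1/14 + 1/34) = 1.5048
t = (x̄₁ - x̄₂)/SE = (44 - 47)/1.5048 = -1.9936
df = 46, t-critical = ±2.013
Decision: fail to reject H₀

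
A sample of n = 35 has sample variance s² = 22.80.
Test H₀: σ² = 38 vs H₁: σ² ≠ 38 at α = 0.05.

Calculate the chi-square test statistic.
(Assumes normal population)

df = n - 1 = 34
χ² = (n-1)s²/σ₀² = 34×22.80/38 = 20.4000
Critical values: χ²_{0.975,34} = 19.806, χ²_{0.025,34} = 51.966
Rejection region: χ² < 19.806 or χ² > 51.966
Decision: fail to reject H₀

Answer: χ² = 20.4000, fail to reject H₀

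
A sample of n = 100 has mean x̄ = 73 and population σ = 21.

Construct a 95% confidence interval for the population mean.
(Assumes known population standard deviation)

Answer: (68.8840, 77.1160)

Derivation:
Confidence level: 95%, α = 0.05
z_0.025 = 1.960
SE = σ/√n = 21/√100 = 2.1000
Margin of error = 1.960 × 2.1000 = 4.1160
CI: x̄ ± margin = 73 ± 4.1160
CI: (68.8840, 77.1160)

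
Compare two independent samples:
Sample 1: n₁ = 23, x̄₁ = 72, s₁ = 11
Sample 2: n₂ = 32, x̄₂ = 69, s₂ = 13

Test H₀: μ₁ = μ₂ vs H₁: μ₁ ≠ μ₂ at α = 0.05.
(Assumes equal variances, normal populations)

Pooled variance: s²_p = [22×11² + 31×13²]/(53) = 149.0755
s_p = 12.2096
SE = s_p×√(1/n₁ + 1/n₂) = 12.2096×√(1/23 + 1/32) = 3.3377
t = (x̄₁ - x̄₂)/SE = (72 - 69)/3.3377 = 0.8988
df = 53, t-critical = ±2.006
Decision: fail to reject H₀

Answer: t = 0.8988, fail to reject H₀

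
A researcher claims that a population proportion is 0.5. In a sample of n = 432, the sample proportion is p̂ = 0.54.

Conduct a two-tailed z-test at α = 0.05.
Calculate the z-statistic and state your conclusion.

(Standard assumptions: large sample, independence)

H₀: p = 0.5, H₁: p ≠ 0.5
Standard error: SE = √(p₀(1-p₀)/n) = √(0.5×0.5/432) = 0.024056
z-statistic: z = (p̂ - p₀)/SE = (0.54 - 0.5)/0.024056 = 1.6628
Critical value: z_0.025 = ±1.960
p-value = 0.0964
Decision: fail to reject H₀ at α = 0.05

Answer: z = 1.6628, fail to reject H₀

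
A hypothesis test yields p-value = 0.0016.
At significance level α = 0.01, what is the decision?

Answer: reject H₀

Derivation:
Compare p-value to α:
0.0016 < 0.01
Decision: reject H₀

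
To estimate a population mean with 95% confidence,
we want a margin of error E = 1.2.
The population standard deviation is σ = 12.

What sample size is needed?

z_0.025 = 1.960
n = (z×σ/E)² = (1.960×12/1.2)²
n = 384.1600
Round up: n = 385

Answer: n = 385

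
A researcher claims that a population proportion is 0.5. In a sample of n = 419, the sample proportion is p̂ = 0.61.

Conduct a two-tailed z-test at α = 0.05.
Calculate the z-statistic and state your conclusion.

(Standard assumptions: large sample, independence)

Answer: z = 4.5032, reject H₀

Derivation:
H₀: p = 0.5, H₁: p ≠ 0.5
Standard error: SE = √(p₀(1-p₀)/n) = √(0.5×0.5/419) = 0.024427
z-statistic: z = (p̂ - p₀)/SE = (0.61 - 0.5)/0.024427 = 4.5032
Critical value: z_0.025 = ±1.960
p-value < 0.0001
Decision: reject H₀ at α = 0.05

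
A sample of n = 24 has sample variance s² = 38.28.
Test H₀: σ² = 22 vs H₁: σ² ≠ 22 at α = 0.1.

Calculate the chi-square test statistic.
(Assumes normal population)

df = n - 1 = 23
χ² = (n-1)s²/σ₀² = 23×38.28/22 = 40.0200
Critical values: χ²_{0.95,23} = 13.091, χ²_{0.05,23} = 35.172
Rejection region: χ² < 13.091 or χ² > 35.172
Decision: reject H₀

Answer: χ² = 40.0200, reject H₀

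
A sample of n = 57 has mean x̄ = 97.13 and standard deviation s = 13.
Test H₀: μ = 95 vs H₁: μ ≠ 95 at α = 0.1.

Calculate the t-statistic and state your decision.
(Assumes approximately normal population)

Answer: t = 1.2370, fail to reject H₀

Derivation:
df = n - 1 = 56
SE = s/√n = 13/√57 = 1.7219
t = (x̄ - μ₀)/SE = (97.13 - 95)/1.7219 = 1.2370
Critical value: t_{0.05,56} = ±1.673
p-value ≈ 0.2212
Decision: fail to reject H₀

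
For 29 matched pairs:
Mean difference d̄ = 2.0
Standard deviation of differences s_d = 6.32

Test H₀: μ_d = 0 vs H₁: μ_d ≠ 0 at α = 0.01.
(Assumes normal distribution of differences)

df = n - 1 = 28
SE = s_d/√n = 6.32/√29 = 1.1736
t = d̄/SE = 2.0/1.1736 = 1.7042
Critical value: t_{0.005,28} = ±2.763
p-value ≈ 0.0994
Decision: fail to reject H₀

Answer: t = 1.7042, fail to reject H₀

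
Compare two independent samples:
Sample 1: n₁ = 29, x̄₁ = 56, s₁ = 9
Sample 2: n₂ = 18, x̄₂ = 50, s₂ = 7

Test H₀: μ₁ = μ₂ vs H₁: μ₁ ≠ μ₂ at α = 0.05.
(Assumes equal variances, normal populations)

Pooled variance: s²_p = [28×9² + 17×7²]/(45) = 68.9111
s_p = 8.3013
SE = s_p×√(1/n₁ + 1/n₂) = 8.3013×√(1/29 + 1/18) = 2.4909
t = (x̄₁ - x̄₂)/SE = (56 - 50)/2.4909 = 2.4088
df = 45, t-critical = ±2.014
Decision: reject H₀

Answer: t = 2.4088, reject H₀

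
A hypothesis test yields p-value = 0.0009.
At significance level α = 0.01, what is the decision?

Answer: reject H₀

Derivation:
Compare p-value to α:
0.0009 < 0.01
Decision: reject H₀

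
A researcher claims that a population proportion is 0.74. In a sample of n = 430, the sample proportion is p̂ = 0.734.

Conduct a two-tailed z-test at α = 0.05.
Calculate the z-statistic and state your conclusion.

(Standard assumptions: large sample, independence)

Answer: z = -0.2836, fail to reject H₀

Derivation:
H₀: p = 0.74, H₁: p ≠ 0.74
Standard error: SE = √(p₀(1-p₀)/n) = √(0.74×0.26/430) = 0.021153
z-statistic: z = (p̂ - p₀)/SE = (0.734 - 0.74)/0.021153 = -0.2836
Critical value: z_0.025 = ±1.960
p-value = 0.7767
Decision: fail to reject H₀ at α = 0.05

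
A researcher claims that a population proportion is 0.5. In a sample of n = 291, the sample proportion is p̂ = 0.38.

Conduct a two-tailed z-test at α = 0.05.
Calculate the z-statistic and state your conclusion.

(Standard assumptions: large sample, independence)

Answer: z = -4.0940, reject H₀

Derivation:
H₀: p = 0.5, H₁: p ≠ 0.5
Standard error: SE = √(p₀(1-p₀)/n) = √(0.5×0.5/291) = 0.029311
z-statistic: z = (p̂ - p₀)/SE = (0.38 - 0.5)/0.029311 = -4.0940
Critical value: z_0.025 = ±1.960
p-value < 0.0001
Decision: reject H₀ at α = 0.05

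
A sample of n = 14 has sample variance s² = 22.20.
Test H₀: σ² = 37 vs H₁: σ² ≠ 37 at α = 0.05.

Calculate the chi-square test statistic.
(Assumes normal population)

df = n - 1 = 13
χ² = (n-1)s²/σ₀² = 13×22.20/37 = 7.8000
Critical values: χ²_{0.975,13} = 5.009, χ²_{0.025,13} = 24.736
Rejection region: χ² < 5.009 or χ² > 24.736
Decision: fail to reject H₀

Answer: χ² = 7.8000, fail to reject H₀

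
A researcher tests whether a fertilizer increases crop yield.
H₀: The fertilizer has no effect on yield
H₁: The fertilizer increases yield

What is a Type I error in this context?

Type I error (α): Rejecting H₀ when H₀ is true
Type II error (β): Failing to reject H₀ when H₁ is true

Answer: Concluding the fertilizer works when it doesn't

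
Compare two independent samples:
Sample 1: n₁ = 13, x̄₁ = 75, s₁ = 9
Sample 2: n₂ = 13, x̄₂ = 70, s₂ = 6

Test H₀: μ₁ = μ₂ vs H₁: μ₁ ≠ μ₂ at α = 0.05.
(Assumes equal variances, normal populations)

Pooled variance: s²_p = [12×9² + 12×6²]/(24) = 58.5000
s_p = 7.6485
SE = s_p×√(1/n₁ + 1/n₂) = 7.6485×√(1/13 + 1/13) = 3.0000
t = (x̄₁ - x̄₂)/SE = (75 - 70)/3.0000 = 1.6667
df = 24, t-critical = ±2.064
Decision: fail to reject H₀

Answer: t = 1.6667, fail to reject H₀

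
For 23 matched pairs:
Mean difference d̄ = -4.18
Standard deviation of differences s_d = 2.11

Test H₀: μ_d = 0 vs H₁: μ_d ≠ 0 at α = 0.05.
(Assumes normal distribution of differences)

df = n - 1 = 22
SE = s_d/√n = 2.11/√23 = 0.4400
t = d̄/SE = -4.18/0.4400 = -9.5000
Critical value: t_{0.025,22} = ±2.074
p-value < 0.0001
Decision: reject H₀

Answer: t = -9.5000, reject H₀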